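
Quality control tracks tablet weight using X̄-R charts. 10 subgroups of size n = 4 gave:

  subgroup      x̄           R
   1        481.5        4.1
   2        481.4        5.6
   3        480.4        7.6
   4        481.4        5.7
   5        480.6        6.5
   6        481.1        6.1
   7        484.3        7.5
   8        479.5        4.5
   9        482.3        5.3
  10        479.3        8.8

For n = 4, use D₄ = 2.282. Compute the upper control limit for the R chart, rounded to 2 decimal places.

R̄ = (4.1 + 5.6 + 7.6 + 5.7 + 6.5 + 6.1 + 7.5 + 4.5 + 5.3 + 8.8) / 10 = 61.7000 / 10 = 6.1700
UCL_R = D₄·R̄ = 2.282 × 6.1700 = 14.0799

14.08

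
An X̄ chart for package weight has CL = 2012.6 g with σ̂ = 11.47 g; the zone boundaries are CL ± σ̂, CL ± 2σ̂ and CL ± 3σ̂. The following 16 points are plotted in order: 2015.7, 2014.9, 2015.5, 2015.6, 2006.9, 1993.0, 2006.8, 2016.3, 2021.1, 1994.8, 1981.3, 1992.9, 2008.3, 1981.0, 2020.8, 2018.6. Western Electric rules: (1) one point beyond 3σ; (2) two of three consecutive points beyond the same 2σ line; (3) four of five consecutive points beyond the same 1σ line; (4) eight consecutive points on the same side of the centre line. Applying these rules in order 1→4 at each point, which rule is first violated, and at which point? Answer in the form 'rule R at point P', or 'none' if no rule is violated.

rule 3 at point 14

Zone of each point (C = within 1σ̂, B = 1σ̂–2σ̂, A = 2σ̂–3σ̂, * = beyond 3σ̂; sign = side of CL): 1:+C, 2:+C, 3:+C, 4:+C, 5:-C, 6:-B, 7:-C, 8:+C, 9:+C, 10:-B, 11:-A, 12:-B, 13:-C, 14:-A, 15:+C, 16:+C
Rule 3 (four of five consecutive points beyond the same 1σ limit) is satisfied at point 14.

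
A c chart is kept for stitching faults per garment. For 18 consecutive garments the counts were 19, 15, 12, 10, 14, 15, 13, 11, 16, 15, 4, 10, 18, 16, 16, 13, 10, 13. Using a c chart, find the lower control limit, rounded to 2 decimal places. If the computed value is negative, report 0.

2.38

c̄ = (19 + 15 + 12 + 10 + 14 + 15 + 13 + 11 + 16 + 15 + 4 + 10 + 18 + 16 + 16 + 13 + 10 + 13) / 18 = 240 / 18 = 13.3333
LCL = c̄ − 3√c̄ = 13.3333 − 3 × 3.6515 = 2.3789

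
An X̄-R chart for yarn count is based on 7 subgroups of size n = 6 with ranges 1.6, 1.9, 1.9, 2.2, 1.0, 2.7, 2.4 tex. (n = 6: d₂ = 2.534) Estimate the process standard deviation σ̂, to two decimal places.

0.77

R̄ = (1.6 + 1.9 + 1.9 + 2.2 + 1.0 + 2.7 + 2.4) / 7 = 1.9571
σ̂ = R̄ / d₂ = 1.9571 / 2.534 = 0.7724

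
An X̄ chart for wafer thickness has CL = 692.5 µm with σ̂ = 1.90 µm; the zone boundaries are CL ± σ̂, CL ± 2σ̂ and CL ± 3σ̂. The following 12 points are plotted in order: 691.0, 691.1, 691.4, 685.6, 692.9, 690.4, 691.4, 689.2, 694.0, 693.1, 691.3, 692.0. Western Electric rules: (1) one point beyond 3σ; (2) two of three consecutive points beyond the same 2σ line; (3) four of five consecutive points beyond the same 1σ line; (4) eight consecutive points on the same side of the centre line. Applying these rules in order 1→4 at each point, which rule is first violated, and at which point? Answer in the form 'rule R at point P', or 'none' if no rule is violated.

rule 1 at point 4

Zone of each point (C = within 1σ̂, B = 1σ̂–2σ̂, A = 2σ̂–3σ̂, * = beyond 3σ̂; sign = side of CL): 1:-C, 2:-C, 3:-C, 4:-*, 5:+C, 6:-B, 7:-C, 8:-B, 9:+C, 10:+C, 11:-C, 12:-C
Rule 1 (one point beyond the 3σ limits) is satisfied at point 4.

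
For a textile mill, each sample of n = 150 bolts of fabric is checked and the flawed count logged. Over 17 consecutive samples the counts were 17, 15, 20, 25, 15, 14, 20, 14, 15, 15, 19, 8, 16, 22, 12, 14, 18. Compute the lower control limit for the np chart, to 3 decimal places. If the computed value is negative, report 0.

4.942

p̄ = Σdᵢ / (k·n) = 279 / (17 × 150) = 0.10941
LCL = np̄ − 3·√(np̄(1−p̄)) = 16.4118 − 3 × 3.8231 = 4.9425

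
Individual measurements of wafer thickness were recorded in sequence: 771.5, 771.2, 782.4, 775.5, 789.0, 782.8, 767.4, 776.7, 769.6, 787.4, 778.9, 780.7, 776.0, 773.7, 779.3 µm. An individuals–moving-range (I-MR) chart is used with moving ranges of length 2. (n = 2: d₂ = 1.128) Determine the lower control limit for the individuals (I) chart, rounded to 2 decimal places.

X̄ = (771.5 + 771.2 + 782.4 + 775.5 + 789.0 + 782.8 + 767.4 + 776.7 + 769.6 + 787.4 + 778.9 + 780.7 + 776.0 + 773.7 + 779.3) / 15 = 777.4733
Moving ranges: 0.3, 11.2, 6.9, 13.5, 6.2, 15.4, 9.3, 7.1, 17.8, 8.5, 1.8, 4.7, 2.3, 5.6; M̄R̄ = 110.6000 / 14 = 7.9000
LCL = X̄ − 3·M̄R̄/d₂ = 777.4733 − 3 × 7.9000 / 1.128 = 756.4627

756.46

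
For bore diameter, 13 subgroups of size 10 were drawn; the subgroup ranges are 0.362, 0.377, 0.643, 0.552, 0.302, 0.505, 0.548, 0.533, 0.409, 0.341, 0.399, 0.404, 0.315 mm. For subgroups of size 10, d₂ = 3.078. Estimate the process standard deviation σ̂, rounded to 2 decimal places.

0.14

R̄ = (0.362 + 0.377 + 0.643 + 0.552 + 0.302 + 0.505 + 0.548 + 0.533 + 0.409 + 0.341 + 0.399 + 0.404 + 0.315) / 13 = 0.4377
σ̂ = R̄ / d₂ = 0.4377 / 3.078 = 0.1422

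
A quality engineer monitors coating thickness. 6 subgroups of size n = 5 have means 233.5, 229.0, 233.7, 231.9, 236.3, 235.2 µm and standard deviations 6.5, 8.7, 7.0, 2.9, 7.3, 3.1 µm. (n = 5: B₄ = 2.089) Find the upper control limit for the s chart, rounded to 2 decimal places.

s̄ = (6.5 + 8.7 + 7.0 + 2.9 + 7.3 + 3.1) / 6 = 5.9167
UCL_s = B₄·s̄ = 2.089 × 5.9167 = 12.3599

12.36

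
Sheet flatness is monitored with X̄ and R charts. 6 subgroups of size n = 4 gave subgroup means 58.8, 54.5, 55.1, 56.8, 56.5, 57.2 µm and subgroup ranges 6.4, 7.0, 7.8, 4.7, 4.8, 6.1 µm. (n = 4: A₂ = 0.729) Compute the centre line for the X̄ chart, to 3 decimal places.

X̄̄ = (58.8 + 54.5 + 55.1 + 56.8 + 56.5 + 57.2) / 6 = 338.9000 / 6 = 56.4833
CL = X̄̄ = 56.4833

56.483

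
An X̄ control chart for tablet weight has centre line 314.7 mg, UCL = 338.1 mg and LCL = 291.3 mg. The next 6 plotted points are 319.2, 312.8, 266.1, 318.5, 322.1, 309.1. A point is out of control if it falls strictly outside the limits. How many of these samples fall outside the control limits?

1

Compare each point to [291.3, 338.1]: sample 3 = 266.1 < LCL.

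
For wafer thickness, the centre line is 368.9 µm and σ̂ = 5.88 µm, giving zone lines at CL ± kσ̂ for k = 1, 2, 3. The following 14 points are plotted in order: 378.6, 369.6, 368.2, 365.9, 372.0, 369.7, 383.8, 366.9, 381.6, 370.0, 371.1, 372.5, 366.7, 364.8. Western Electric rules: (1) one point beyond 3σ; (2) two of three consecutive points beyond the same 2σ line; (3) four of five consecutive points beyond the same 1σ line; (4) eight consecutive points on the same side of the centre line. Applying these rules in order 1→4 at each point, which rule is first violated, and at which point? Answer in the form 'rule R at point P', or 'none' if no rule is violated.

rule 2 at point 9

Zone of each point (C = within 1σ̂, B = 1σ̂–2σ̂, A = 2σ̂–3σ̂, * = beyond 3σ̂; sign = side of CL): 1:+B, 2:+C, 3:-C, 4:-C, 5:+C, 6:+C, 7:+A, 8:-C, 9:+A, 10:+C, 11:+C, 12:+C, 13:-C, 14:-C
Rule 2 (two of three consecutive points beyond the same 2σ limit) is satisfied at point 9.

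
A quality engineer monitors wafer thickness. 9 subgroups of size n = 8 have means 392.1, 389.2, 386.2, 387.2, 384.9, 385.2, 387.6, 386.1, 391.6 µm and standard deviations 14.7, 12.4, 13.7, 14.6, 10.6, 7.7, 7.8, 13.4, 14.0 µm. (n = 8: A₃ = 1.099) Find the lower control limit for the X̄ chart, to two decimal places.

374.49

X̄̄ = (392.1 + 389.2 + 386.2 + 387.2 + 384.9 + 385.2 + 387.6 + 386.1 + 391.6) / 9 = 387.7889
s̄ = (14.7 + 12.4 + 13.7 + 14.6 + 10.6 + 7.7 + 7.8 + 13.4 + 14.0) / 9 = 12.1000
LCL = X̄̄ − A₃·s̄ = 387.7889 − 1.099 × 12.1000 = 374.4910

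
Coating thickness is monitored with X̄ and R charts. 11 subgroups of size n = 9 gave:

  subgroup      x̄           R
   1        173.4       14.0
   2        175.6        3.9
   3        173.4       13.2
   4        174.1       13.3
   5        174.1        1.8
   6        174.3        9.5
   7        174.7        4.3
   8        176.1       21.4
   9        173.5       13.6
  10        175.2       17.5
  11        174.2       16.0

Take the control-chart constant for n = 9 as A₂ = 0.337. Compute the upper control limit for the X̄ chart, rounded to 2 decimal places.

178.35

X̄̄ = (173.4 + 175.6 + 173.4 + 174.1 + 174.1 + 174.3 + 174.7 + 176.1 + 173.5 + 175.2 + 174.2) / 11 = 1918.6000 / 11 = 174.4182
R̄ = (14.0 + 3.9 + 13.2 + 13.3 + 1.8 + 9.5 + 4.3 + 21.4 + 13.6 + 17.5 + 16.0) / 11 = 128.5000 / 11 = 11.6818
UCL = X̄̄ + A₂·R̄ = 174.4182 + 0.337 × 11.6818 = 178.3550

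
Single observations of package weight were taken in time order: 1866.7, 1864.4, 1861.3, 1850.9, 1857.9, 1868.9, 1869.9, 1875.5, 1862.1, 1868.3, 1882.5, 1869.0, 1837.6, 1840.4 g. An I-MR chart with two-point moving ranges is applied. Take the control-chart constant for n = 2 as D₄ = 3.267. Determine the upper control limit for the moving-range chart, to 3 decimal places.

Moving ranges: 2.3, 3.1, 10.4, 7.0, 11.0, 1.0, 5.6, 13.4, 6.2, 14.2, 13.5, 31.4, 2.8; M̄R̄ = 121.9000 / 13 = 9.3769
UCL_MR = D₄·M̄R̄ = 3.267 × 9.3769 = 30.6344

30.634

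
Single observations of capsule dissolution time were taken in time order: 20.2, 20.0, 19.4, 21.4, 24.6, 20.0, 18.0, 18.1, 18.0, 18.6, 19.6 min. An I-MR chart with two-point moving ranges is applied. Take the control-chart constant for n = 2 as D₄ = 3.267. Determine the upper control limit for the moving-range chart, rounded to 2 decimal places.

4.70

Moving ranges: 0.2, 0.6, 2.0, 3.2, 4.6, 2.0, 0.1, 0.1, 0.6, 1.0; M̄R̄ = 14.4000 / 10 = 1.4400
UCL_MR = D₄·M̄R̄ = 3.267 × 1.4400 = 4.7045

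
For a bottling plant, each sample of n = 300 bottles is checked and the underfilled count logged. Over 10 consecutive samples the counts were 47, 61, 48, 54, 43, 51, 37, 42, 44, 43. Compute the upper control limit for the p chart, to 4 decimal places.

0.2196

p̄ = Σdᵢ / (k·n) = 470 / (10 × 300) = 0.15667
UCL = p̄ + 3·√(p̄(1−p̄)/n) = 0.15667 + 3 × √(0.15667×0.84333/300) = 0.15667 + 3 × 0.02099 = 0.21962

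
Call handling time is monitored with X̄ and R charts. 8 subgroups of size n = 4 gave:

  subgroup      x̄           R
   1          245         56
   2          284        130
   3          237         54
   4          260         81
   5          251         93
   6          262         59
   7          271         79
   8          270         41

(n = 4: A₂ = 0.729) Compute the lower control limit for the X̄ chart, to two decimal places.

205.96

X̄̄ = (245 + 284 + 237 + 260 + 251 + 262 + 271 + 270) / 8 = 2080.0000 / 8 = 260.0000
R̄ = (56 + 130 + 54 + 81 + 93 + 59 + 79 + 41) / 8 = 593.0000 / 8 = 74.1250
LCL = X̄̄ − A₂·R̄ = 260.0000 − 0.729 × 74.1250 = 205.9629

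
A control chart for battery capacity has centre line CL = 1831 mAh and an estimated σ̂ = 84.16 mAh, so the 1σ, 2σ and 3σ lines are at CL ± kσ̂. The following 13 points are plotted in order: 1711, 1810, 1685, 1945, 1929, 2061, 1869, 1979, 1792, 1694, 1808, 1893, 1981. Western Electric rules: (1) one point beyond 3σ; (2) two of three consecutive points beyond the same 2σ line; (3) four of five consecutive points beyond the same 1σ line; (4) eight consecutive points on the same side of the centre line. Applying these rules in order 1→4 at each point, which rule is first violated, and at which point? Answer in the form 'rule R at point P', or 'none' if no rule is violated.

Zone of each point (C = within 1σ̂, B = 1σ̂–2σ̂, A = 2σ̂–3σ̂, * = beyond 3σ̂; sign = side of CL): 1:-B, 2:-C, 3:-B, 4:+B, 5:+B, 6:+A, 7:+C, 8:+B, 9:-C, 10:-B, 11:-C, 12:+C, 13:+B
Rule 3 (four of five consecutive points beyond the same 1σ limit) is satisfied at point 8.

rule 3 at point 8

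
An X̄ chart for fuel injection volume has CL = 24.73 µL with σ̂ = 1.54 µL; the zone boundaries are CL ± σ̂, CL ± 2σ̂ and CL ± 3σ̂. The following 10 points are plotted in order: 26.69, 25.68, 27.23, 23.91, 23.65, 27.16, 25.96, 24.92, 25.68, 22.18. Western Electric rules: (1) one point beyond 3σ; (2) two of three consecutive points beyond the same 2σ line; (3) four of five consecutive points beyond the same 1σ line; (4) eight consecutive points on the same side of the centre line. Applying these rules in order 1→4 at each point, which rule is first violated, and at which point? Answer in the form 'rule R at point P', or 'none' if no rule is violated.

Zone of each point (C = within 1σ̂, B = 1σ̂–2σ̂, A = 2σ̂–3σ̂, * = beyond 3σ̂; sign = side of CL): 1:+B, 2:+C, 3:+B, 4:-C, 5:-C, 6:+B, 7:+C, 8:+C, 9:+C, 10:-B
No rule fires across all 10 points.

none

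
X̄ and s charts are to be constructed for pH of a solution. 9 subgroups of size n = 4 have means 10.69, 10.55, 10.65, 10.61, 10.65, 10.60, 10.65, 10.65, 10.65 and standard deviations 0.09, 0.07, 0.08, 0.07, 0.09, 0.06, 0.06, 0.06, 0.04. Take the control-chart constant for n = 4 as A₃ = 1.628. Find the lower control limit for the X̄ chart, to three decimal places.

10.521

X̄̄ = (10.69 + 10.55 + 10.65 + 10.61 + 10.65 + 10.60 + 10.65 + 10.65 + 10.65) / 9 = 10.6333
s̄ = (0.09 + 0.07 + 0.08 + 0.07 + 0.09 + 0.06 + 0.06 + 0.06 + 0.04) / 9 = 0.0689
LCL = X̄̄ − A₃·s̄ = 10.6333 − 1.628 × 0.0689 = 10.5212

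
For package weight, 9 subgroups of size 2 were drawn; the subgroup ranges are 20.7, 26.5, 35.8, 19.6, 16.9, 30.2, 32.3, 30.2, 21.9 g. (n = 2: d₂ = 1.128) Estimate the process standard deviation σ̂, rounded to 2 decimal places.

R̄ = (20.7 + 26.5 + 35.8 + 19.6 + 16.9 + 30.2 + 32.3 + 30.2 + 21.9) / 9 = 26.0111
σ̂ = R̄ / d₂ = 26.0111 / 1.128 = 23.0595

23.06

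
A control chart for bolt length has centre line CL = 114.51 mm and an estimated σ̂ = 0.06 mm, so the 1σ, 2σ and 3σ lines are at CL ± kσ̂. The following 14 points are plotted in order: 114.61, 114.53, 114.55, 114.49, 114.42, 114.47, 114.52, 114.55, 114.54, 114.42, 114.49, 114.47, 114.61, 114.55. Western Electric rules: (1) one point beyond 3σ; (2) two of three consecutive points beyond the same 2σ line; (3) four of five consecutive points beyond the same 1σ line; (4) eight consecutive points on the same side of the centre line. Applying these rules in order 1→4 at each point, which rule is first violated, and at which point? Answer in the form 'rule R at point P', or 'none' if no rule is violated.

Zone of each point (C = within 1σ̂, B = 1σ̂–2σ̂, A = 2σ̂–3σ̂, * = beyond 3σ̂; sign = side of CL): 1:+B, 2:+C, 3:+C, 4:-C, 5:-B, 6:-C, 7:+C, 8:+C, 9:+C, 10:-B, 11:-C, 12:-C, 13:+B, 14:+C
No rule fires across all 14 points.

none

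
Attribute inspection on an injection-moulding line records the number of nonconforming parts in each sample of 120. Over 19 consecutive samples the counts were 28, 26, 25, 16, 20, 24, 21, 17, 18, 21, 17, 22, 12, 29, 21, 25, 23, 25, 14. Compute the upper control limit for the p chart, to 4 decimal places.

0.2818

p̄ = Σdᵢ / (k·n) = 404 / (19 × 120) = 0.17719
UCL = p̄ + 3·√(p̄(1−p̄)/n) = 0.17719 + 3 × √(0.17719×0.82281/120) = 0.17719 + 3 × 0.03486 = 0.28176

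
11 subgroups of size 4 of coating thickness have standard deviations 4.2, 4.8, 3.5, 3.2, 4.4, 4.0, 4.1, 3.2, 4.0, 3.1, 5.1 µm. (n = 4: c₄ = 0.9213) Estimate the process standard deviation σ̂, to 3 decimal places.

s̄ = (4.2 + 4.8 + 3.5 + 3.2 + 4.4 + 4.0 + 4.1 + 3.2 + 4.0 + 3.1 + 5.1) / 11 = 3.9636
σ̂ = s̄ / c₄ = 3.9636 / 0.9213 = 4.3022

4.302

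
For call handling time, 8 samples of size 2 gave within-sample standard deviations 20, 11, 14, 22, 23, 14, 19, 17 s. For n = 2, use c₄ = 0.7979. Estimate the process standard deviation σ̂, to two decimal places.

21.93

s̄ = (20 + 11 + 14 + 22 + 23 + 14 + 19 + 17) / 8 = 17.5000
σ̂ = s̄ / c₄ = 17.5000 / 0.7979 = 21.9326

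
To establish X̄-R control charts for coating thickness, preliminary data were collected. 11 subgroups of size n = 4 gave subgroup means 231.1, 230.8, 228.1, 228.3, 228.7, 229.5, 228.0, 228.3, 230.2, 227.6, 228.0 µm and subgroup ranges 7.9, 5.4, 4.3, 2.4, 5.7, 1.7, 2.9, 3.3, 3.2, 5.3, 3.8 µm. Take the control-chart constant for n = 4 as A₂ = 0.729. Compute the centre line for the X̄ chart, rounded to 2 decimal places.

228.96

X̄̄ = (231.1 + 230.8 + 228.1 + 228.3 + 228.7 + 229.5 + 228.0 + 228.3 + 230.2 + 227.6 + 228.0) / 11 = 2518.6000 / 11 = 228.9636
CL = X̄̄ = 228.9636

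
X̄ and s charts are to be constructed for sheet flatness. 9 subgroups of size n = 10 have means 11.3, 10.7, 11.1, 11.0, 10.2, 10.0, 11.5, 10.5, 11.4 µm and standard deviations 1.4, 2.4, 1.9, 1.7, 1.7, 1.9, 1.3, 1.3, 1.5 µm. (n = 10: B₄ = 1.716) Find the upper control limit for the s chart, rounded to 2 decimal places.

s̄ = (1.4 + 2.4 + 1.9 + 1.7 + 1.7 + 1.9 + 1.3 + 1.3 + 1.5) / 9 = 1.6778
UCL_s = B₄·s̄ = 1.716 × 1.6778 = 2.8791

2.88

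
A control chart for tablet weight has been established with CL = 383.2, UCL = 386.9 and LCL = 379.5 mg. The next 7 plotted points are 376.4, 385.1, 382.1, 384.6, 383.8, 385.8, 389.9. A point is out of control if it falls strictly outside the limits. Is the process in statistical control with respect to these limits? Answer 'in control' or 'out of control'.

Compare each point to [379.5, 386.9]: sample 1 = 376.4 < LCL; sample 7 = 389.9 > UCL.

out of control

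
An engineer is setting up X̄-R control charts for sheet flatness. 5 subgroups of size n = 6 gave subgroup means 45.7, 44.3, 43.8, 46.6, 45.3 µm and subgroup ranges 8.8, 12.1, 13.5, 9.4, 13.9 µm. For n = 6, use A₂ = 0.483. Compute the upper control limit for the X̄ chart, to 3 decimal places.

50.714

X̄̄ = (45.7 + 44.3 + 43.8 + 46.6 + 45.3) / 5 = 225.7000 / 5 = 45.1400
R̄ = (8.8 + 12.1 + 13.5 + 9.4 + 13.9) / 5 = 57.7000 / 5 = 11.5400
UCL = X̄̄ + A₂·R̄ = 45.1400 + 0.483 × 11.5400 = 50.7138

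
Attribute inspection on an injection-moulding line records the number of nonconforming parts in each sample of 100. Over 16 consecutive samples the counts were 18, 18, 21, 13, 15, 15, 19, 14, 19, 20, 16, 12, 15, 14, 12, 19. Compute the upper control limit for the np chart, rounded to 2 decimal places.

p̄ = Σdᵢ / (k·n) = 260 / (16 × 100) = 0.16250
UCL = np̄ + 3·√(np̄(1−p̄)) = 16.2500 + 3 × √(16.2500×0.83750) = 16.2500 + 3 × 3.6891 = 27.3173

27.32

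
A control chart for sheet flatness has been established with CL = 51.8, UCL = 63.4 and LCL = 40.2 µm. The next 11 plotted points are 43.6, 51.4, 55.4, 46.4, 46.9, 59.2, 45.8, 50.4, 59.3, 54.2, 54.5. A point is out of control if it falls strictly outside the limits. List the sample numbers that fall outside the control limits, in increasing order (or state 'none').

none

All 11 points lie within [40.2, 63.4].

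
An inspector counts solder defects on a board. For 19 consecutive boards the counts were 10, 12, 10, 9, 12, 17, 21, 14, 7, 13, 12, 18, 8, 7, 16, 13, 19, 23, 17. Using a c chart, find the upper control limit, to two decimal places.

c̄ = (10 + 12 + 10 + 9 + 12 + 17 + 21 + 14 + 7 + 13 + 12 + 18 + 8 + 7 + 16 + 13 + 19 + 23 + 17) / 19 = 258 / 19 = 13.5789
UCL = c̄ + 3√c̄ = 13.5789 + 3 × √13.5789 = 13.5789 + 3 × 3.6850 = 24.6338

24.63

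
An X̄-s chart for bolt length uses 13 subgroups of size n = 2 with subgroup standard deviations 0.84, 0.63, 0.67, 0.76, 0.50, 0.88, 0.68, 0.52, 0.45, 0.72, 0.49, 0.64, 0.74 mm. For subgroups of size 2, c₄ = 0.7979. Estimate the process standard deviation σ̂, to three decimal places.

s̄ = (0.84 + 0.63 + 0.67 + 0.76 + 0.50 + 0.88 + 0.68 + 0.52 + 0.45 + 0.72 + 0.49 + 0.64 + 0.74) / 13 = 0.6554
σ̂ = s̄ / c₄ = 0.6554 / 0.7979 = 0.8214

0.821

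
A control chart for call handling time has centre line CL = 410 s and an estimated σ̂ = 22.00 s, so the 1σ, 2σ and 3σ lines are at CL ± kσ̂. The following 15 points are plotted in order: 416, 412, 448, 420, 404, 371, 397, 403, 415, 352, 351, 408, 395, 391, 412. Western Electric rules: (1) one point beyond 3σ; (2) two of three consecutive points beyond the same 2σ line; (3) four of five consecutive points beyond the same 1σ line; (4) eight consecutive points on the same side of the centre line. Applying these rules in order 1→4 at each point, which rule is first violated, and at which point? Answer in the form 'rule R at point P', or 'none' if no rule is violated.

rule 2 at point 11

Zone of each point (C = within 1σ̂, B = 1σ̂–2σ̂, A = 2σ̂–3σ̂, * = beyond 3σ̂; sign = side of CL): 1:+C, 2:+C, 3:+B, 4:+C, 5:-C, 6:-B, 7:-C, 8:-C, 9:+C, 10:-A, 11:-A, 12:-C, 13:-C, 14:-C, 15:+C
Rule 2 (two of three consecutive points beyond the same 2σ limit) is satisfied at point 11.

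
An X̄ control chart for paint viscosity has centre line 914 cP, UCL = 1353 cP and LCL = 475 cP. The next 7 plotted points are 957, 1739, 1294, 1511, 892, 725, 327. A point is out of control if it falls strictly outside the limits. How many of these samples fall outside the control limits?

3

Compare each point to [475, 1353]: sample 2 = 1739 > UCL; sample 4 = 1511 > UCL; sample 7 = 327 < LCL.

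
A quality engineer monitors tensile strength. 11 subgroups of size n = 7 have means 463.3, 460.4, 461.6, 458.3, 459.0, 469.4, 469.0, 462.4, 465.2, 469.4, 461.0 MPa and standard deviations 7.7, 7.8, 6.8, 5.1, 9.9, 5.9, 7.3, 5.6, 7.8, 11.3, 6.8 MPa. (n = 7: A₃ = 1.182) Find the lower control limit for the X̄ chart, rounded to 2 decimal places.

X̄̄ = (463.3 + 460.4 + 461.6 + 458.3 + 459.0 + 469.4 + 469.0 + 462.4 + 465.2 + 469.4 + 461.0) / 11 = 463.5455
s̄ = (7.7 + 7.8 + 6.8 + 5.1 + 9.9 + 5.9 + 7.3 + 5.6 + 7.8 + 11.3 + 6.8) / 11 = 7.4545
LCL = X̄̄ − A₃·s̄ = 463.5455 − 1.182 × 7.4545 = 454.7342

454.73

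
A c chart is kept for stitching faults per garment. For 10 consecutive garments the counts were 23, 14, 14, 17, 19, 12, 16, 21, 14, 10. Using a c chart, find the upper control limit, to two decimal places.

28.00

c̄ = (23 + 14 + 14 + 17 + 19 + 12 + 16 + 21 + 14 + 10) / 10 = 160 / 10 = 16.0000
UCL = c̄ + 3√c̄ = 16.0000 + 3 × √16.0000 = 16.0000 + 3 × 4.0000 = 28.0000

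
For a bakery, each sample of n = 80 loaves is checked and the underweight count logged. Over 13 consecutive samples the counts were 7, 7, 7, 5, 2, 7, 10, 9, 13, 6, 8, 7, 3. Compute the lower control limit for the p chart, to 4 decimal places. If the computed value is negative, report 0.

0.0000

p̄ = Σdᵢ / (k·n) = 91 / (13 × 80) = 0.08750
LCL = p̄ − 3·√(p̄(1−p̄)/n) = 0.08750 − 3 × 0.03159 = -0.00728 → 0 (negative, so LCL = 0)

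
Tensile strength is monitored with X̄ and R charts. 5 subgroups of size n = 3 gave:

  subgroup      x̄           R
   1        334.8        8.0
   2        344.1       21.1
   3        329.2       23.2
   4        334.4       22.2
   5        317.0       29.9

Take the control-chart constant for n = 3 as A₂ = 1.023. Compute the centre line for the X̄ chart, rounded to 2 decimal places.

X̄̄ = (334.8 + 344.1 + 329.2 + 334.4 + 317.0) / 5 = 1659.5000 / 5 = 331.9000
CL = X̄̄ = 331.9000

331.90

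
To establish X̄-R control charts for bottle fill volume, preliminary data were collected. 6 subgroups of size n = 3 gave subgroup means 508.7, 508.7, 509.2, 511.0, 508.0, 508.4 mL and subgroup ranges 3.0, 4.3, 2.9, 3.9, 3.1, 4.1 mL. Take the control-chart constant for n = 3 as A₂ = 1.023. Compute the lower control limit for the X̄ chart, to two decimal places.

X̄̄ = (508.7 + 508.7 + 509.2 + 511.0 + 508.0 + 508.4) / 6 = 3054.0000 / 6 = 509.0000
R̄ = (3.0 + 4.3 + 2.9 + 3.9 + 3.1 + 4.1) / 6 = 21.3000 / 6 = 3.5500
LCL = X̄̄ − A₂·R̄ = 509.0000 − 1.023 × 3.5500 = 505.3684

505.37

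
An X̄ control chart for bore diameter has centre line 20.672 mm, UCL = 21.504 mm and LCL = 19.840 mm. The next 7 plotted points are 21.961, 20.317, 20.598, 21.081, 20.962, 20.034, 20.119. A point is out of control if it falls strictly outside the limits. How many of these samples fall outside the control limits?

1

Compare each point to [19.840, 21.504]: sample 1 = 21.961 > UCL.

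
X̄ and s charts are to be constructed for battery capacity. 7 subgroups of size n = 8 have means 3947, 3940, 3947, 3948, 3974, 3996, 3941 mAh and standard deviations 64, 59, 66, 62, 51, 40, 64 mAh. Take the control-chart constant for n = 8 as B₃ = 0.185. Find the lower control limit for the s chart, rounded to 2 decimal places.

10.73

s̄ = (64 + 59 + 66 + 62 + 51 + 40 + 64) / 7 = 58.0000
LCL_s = B₃·s̄ = 0.185 × 58.0000 = 10.7300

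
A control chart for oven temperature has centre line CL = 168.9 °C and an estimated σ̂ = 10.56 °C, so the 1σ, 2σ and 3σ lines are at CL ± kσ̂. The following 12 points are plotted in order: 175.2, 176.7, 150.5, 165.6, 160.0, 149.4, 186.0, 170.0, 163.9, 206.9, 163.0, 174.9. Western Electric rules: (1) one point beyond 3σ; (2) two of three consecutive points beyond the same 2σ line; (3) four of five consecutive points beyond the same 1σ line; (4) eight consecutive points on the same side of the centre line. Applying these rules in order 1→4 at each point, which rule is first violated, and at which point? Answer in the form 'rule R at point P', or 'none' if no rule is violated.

Zone of each point (C = within 1σ̂, B = 1σ̂–2σ̂, A = 2σ̂–3σ̂, * = beyond 3σ̂; sign = side of CL): 1:+C, 2:+C, 3:-B, 4:-C, 5:-C, 6:-B, 7:+B, 8:+C, 9:-C, 10:+*, 11:-C, 12:+C
Rule 1 (one point beyond the 3σ limits) is satisfied at point 10.

rule 1 at point 10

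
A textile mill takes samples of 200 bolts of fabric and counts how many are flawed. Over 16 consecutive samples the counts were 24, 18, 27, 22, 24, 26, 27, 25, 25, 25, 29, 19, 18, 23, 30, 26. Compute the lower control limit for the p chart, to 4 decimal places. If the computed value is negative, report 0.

p̄ = Σdᵢ / (k·n) = 388 / (16 × 200) = 0.12125
LCL = p̄ − 3·√(p̄(1−p̄)/n) = 0.12125 − 3 × 0.02308 = 0.05201

0.0520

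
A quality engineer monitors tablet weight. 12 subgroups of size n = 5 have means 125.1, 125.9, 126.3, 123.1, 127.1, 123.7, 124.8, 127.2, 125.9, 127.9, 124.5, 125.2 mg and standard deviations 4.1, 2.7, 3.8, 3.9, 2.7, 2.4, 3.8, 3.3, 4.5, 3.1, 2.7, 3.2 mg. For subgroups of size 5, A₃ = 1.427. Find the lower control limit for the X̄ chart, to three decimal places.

120.778

X̄̄ = (125.1 + 125.9 + 126.3 + 123.1 + 127.1 + 123.7 + 124.8 + 127.2 + 125.9 + 127.9 + 124.5 + 125.2) / 12 = 125.5583
s̄ = (4.1 + 2.7 + 3.8 + 3.9 + 2.7 + 2.4 + 3.8 + 3.3 + 4.5 + 3.1 + 2.7 + 3.2) / 12 = 3.3500
LCL = X̄̄ − A₃·s̄ = 125.5583 − 1.427 × 3.3500 = 120.7779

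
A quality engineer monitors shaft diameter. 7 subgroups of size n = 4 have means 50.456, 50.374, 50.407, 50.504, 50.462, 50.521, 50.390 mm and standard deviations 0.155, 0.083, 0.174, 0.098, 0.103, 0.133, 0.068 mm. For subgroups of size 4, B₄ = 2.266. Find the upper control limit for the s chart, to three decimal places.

s̄ = (0.155 + 0.083 + 0.174 + 0.098 + 0.103 + 0.133 + 0.068) / 7 = 0.1163
UCL_s = B₄·s̄ = 2.266 × 0.1163 = 0.2635

0.264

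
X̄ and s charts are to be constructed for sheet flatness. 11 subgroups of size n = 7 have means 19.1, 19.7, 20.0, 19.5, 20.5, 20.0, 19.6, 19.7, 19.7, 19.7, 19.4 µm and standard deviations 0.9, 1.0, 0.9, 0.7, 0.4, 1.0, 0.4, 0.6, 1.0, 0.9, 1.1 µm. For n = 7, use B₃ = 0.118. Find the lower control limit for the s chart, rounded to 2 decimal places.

s̄ = (0.9 + 1.0 + 0.9 + 0.7 + 0.4 + 1.0 + 0.4 + 0.6 + 1.0 + 0.9 + 1.1) / 11 = 0.8091
LCL_s = B₃·s̄ = 0.118 × 0.8091 = 0.0955

0.10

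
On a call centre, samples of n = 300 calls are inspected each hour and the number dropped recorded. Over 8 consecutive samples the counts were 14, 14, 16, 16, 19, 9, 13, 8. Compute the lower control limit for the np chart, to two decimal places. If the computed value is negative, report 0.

p̄ = Σdᵢ / (k·n) = 109 / (8 × 300) = 0.04542
LCL = np̄ − 3·√(np̄(1−p̄)) = 13.6250 − 3 × 3.6064 = 2.8058

2.81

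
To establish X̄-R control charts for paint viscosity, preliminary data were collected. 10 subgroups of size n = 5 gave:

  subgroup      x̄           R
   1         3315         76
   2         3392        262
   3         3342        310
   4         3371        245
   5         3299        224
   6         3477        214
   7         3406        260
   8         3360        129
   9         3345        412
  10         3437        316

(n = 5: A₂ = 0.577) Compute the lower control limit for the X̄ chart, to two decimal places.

X̄̄ = (3315 + 3392 + 3342 + 3371 + 3299 + 3477 + 3406 + 3360 + 3345 + 3437) / 10 = 33744.0000 / 10 = 3374.4000
R̄ = (76 + 262 + 310 + 245 + 224 + 214 + 260 + 129 + 412 + 316) / 10 = 2448.0000 / 10 = 244.8000
LCL = X̄̄ − A₂·R̄ = 3374.4000 − 0.577 × 244.8000 = 3233.1504

3233.15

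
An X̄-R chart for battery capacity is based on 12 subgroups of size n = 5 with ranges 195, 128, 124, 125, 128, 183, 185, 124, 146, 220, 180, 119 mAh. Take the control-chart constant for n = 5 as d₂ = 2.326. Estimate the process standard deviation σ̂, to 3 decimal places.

R̄ = (195 + 128 + 124 + 125 + 128 + 183 + 185 + 124 + 146 + 220 + 180 + 119) / 12 = 154.7500
σ̂ = R̄ / d₂ = 154.7500 / 2.326 = 66.5305

66.531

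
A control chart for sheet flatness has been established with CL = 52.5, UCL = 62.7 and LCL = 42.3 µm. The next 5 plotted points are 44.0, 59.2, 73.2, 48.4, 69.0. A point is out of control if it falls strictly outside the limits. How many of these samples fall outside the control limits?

Compare each point to [42.3, 62.7]: sample 3 = 73.2 > UCL; sample 5 = 69.0 > UCL.

2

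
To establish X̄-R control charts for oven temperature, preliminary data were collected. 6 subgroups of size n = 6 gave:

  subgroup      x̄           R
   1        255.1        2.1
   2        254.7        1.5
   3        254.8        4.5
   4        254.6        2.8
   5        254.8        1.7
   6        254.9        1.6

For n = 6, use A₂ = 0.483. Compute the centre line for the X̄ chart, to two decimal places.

254.82

X̄̄ = (255.1 + 254.7 + 254.8 + 254.6 + 254.8 + 254.9) / 6 = 1528.9000 / 6 = 254.8167
CL = X̄̄ = 254.8167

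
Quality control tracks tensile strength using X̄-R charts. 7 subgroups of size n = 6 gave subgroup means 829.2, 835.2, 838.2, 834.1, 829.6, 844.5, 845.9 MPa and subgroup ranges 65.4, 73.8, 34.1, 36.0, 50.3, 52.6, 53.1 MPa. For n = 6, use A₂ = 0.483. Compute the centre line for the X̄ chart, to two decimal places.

X̄̄ = (829.2 + 835.2 + 838.2 + 834.1 + 829.6 + 844.5 + 845.9) / 7 = 5856.7000 / 7 = 836.6714
CL = X̄̄ = 836.6714

836.67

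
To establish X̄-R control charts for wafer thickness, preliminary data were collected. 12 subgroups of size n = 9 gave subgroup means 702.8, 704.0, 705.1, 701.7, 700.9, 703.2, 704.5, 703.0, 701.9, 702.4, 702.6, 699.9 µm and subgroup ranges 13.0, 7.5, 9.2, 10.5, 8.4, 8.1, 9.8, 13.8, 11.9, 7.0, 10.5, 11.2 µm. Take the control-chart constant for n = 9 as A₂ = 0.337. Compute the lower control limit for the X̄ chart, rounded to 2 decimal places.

X̄̄ = (702.8 + 704.0 + 705.1 + 701.7 + 700.9 + 703.2 + 704.5 + 703.0 + 701.9 + 702.4 + 702.6 + 699.9) / 12 = 8432.0000 / 12 = 702.6667
R̄ = (13.0 + 7.5 + 9.2 + 10.5 + 8.4 + 8.1 + 9.8 + 13.8 + 11.9 + 7.0 + 10.5 + 11.2) / 12 = 120.9000 / 12 = 10.0750
LCL = X̄̄ − A₂·R̄ = 702.6667 − 0.337 × 10.0750 = 699.2714

699.27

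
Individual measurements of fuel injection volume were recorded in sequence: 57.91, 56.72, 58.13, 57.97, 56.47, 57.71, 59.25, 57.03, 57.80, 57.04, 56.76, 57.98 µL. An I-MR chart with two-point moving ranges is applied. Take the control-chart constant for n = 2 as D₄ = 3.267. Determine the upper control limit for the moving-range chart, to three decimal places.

3.650

Moving ranges: 1.19, 1.41, 0.16, 1.50, 1.24, 1.54, 2.22, 0.77, 0.76, 0.28, 1.22; M̄R̄ = 12.2900 / 11 = 1.1173
UCL_MR = D₄·M̄R̄ = 3.267 × 1.1173 = 3.6501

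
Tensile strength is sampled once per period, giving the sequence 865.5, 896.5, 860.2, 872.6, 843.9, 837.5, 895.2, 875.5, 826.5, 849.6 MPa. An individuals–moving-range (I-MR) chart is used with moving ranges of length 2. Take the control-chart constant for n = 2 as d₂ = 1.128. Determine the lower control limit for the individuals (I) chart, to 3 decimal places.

784.197

X̄ = (865.5 + 896.5 + 860.2 + 872.6 + 843.9 + 837.5 + 895.2 + 875.5 + 826.5 + 849.6) / 10 = 862.3000
Moving ranges: 31.0, 36.3, 12.4, 28.7, 6.4, 57.7, 19.7, 49.0, 23.1; M̄R̄ = 264.3000 / 9 = 29.3667
LCL = X̄ − 3·M̄R̄/d₂ = 862.3000 − 3 × 29.3667 / 1.128 = 784.1972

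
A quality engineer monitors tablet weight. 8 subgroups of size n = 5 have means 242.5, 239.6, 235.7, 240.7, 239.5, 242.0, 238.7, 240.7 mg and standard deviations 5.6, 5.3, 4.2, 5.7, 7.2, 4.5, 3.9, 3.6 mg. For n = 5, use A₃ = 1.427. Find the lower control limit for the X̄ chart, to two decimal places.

X̄̄ = (242.5 + 239.6 + 235.7 + 240.7 + 239.5 + 242.0 + 238.7 + 240.7) / 8 = 239.9250
s̄ = (5.6 + 5.3 + 4.2 + 5.7 + 7.2 + 4.5 + 3.9 + 3.6) / 8 = 5.0000
LCL = X̄̄ − A₃·s̄ = 239.9250 − 1.427 × 5.0000 = 232.7900

232.79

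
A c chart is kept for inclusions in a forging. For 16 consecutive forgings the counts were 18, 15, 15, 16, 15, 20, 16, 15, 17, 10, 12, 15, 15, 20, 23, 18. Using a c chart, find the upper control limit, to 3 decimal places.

c̄ = (18 + 15 + 15 + 16 + 15 + 20 + 16 + 15 + 17 + 10 + 12 + 15 + 15 + 20 + 23 + 18) / 16 = 260 / 16 = 16.2500
UCL = c̄ + 3√c̄ = 16.2500 + 3 × √16.2500 = 16.2500 + 3 × 4.0311 = 28.3434

28.343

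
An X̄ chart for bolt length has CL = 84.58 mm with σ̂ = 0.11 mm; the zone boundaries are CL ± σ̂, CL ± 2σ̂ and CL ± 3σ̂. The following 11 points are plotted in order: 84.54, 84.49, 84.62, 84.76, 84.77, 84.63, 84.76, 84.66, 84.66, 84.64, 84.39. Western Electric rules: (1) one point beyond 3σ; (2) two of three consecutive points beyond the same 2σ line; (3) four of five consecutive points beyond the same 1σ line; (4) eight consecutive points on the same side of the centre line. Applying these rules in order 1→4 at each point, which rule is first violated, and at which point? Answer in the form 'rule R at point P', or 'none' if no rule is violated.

rule 4 at point 10

Zone of each point (C = within 1σ̂, B = 1σ̂–2σ̂, A = 2σ̂–3σ̂, * = beyond 3σ̂; sign = side of CL): 1:-C, 2:-C, 3:+C, 4:+B, 5:+B, 6:+C, 7:+B, 8:+C, 9:+C, 10:+C, 11:-B
Rule 4 (eight consecutive points on the same side of the centre line) is satisfied at point 10.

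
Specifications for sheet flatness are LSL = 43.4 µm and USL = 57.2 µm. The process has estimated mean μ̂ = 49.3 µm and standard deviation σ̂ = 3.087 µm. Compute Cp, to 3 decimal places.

0.745

Cp = (USL − LSL) / (6σ̂) = (57.2 − 43.4) / (6 × 3.087) = 13.8000 / 18.5220 = 0.7451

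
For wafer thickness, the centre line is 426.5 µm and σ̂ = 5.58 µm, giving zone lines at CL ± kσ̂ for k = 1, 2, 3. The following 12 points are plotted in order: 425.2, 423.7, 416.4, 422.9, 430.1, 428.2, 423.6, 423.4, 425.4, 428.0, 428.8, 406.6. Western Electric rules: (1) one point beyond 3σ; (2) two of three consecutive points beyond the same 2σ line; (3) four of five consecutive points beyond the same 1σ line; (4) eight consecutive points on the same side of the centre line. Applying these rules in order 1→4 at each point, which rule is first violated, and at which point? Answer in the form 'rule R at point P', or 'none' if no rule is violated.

rule 1 at point 12

Zone of each point (C = within 1σ̂, B = 1σ̂–2σ̂, A = 2σ̂–3σ̂, * = beyond 3σ̂; sign = side of CL): 1:-C, 2:-C, 3:-B, 4:-C, 5:+C, 6:+C, 7:-C, 8:-C, 9:-C, 10:+C, 11:+C, 12:-*
Rule 1 (one point beyond the 3σ limits) is satisfied at point 12.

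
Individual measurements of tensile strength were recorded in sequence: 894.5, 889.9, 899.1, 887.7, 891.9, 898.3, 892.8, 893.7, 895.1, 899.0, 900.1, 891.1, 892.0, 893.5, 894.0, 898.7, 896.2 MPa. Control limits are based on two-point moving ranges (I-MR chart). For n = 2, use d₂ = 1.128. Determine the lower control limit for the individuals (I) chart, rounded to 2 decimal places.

883.31

X̄ = (894.5 + 889.9 + 899.1 + 887.7 + 891.9 + 898.3 + 892.8 + 893.7 + 895.1 + 899.0 + 900.1 + 891.1 + 892.0 + 893.5 + 894.0 + 898.7 + 896.2) / 17 = 894.5647
Moving ranges: 4.6, 9.2, 11.4, 4.2, 6.4, 5.5, 0.9, 1.4, 3.9, 1.1, 9.0, 0.9, 1.5, 0.5, 4.7, 2.5; M̄R̄ = 67.7000 / 16 = 4.2313
LCL = X̄ − 3·M̄R̄/d₂ = 894.5647 − 3 × 4.2313 / 1.128 = 883.3114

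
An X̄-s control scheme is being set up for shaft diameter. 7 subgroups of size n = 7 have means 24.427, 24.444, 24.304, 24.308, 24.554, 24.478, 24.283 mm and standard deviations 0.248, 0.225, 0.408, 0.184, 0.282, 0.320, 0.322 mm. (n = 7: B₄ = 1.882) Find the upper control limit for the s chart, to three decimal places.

0.535

s̄ = (0.248 + 0.225 + 0.408 + 0.184 + 0.282 + 0.320 + 0.322) / 7 = 0.2841
UCL_s = B₄·s̄ = 1.882 × 0.2841 = 0.5348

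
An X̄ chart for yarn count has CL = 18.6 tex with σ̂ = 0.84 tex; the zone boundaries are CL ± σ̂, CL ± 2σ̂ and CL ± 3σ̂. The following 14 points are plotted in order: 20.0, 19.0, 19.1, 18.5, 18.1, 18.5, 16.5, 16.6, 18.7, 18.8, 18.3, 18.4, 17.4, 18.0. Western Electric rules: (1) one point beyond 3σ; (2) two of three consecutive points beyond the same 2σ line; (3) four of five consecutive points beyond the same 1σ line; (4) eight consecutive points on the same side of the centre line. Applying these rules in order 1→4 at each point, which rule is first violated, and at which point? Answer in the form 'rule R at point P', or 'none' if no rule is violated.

Zone of each point (C = within 1σ̂, B = 1σ̂–2σ̂, A = 2σ̂–3σ̂, * = beyond 3σ̂; sign = side of CL): 1:+B, 2:+C, 3:+C, 4:-C, 5:-C, 6:-C, 7:-A, 8:-A, 9:+C, 10:+C, 11:-C, 12:-C, 13:-B, 14:-C
Rule 2 (two of three consecutive points beyond the same 2σ limit) is satisfied at point 8.

rule 2 at point 8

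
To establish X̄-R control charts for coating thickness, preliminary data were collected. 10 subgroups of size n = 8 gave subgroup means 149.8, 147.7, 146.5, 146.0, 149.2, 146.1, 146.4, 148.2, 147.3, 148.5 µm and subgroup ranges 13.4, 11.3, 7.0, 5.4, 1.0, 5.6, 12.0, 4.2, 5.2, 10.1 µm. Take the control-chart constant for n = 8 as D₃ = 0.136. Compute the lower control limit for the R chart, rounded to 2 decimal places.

R̄ = (13.4 + 11.3 + 7.0 + 5.4 + 1.0 + 5.6 + 12.0 + 4.2 + 5.2 + 10.1) / 10 = 75.2000 / 10 = 7.5200
LCL_R = D₃·R̄ = 0.136 × 7.5200 = 1.0227

1.02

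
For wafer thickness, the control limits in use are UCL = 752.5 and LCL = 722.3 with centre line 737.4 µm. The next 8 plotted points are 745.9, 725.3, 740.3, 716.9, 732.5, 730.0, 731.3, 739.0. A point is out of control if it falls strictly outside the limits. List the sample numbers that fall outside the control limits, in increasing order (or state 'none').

Compare each point to [722.3, 752.5]: sample 4 = 716.9 < LCL.

4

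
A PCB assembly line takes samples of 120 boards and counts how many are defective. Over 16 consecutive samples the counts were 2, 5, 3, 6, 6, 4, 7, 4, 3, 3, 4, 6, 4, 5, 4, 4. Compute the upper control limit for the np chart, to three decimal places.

p̄ = Σdᵢ / (k·n) = 70 / (16 × 120) = 0.03646
UCL = np̄ + 3·√(np̄(1−p̄)) = 4.3750 + 3 × √(4.3750×0.96354) = 4.3750 + 3 × 2.0532 = 10.5345

10.535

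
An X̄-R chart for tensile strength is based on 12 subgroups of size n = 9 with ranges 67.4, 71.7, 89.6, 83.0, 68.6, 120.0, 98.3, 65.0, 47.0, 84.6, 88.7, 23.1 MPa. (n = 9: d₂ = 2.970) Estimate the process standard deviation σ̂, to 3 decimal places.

25.449

R̄ = (67.4 + 71.7 + 89.6 + 83.0 + 68.6 + 120.0 + 98.3 + 65.0 + 47.0 + 84.6 + 88.7 + 23.1) / 12 = 75.5833
σ̂ = R̄ / d₂ = 75.5833 / 2.970 = 25.4489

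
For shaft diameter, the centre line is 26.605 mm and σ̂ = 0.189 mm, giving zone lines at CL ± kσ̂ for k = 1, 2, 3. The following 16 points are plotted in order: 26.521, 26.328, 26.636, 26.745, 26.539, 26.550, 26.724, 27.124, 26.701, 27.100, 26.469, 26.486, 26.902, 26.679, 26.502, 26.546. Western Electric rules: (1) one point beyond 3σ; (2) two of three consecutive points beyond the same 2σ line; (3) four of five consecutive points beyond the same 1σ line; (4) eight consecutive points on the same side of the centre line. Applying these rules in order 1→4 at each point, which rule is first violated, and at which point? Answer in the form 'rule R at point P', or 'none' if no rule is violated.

rule 2 at point 10

Zone of each point (C = within 1σ̂, B = 1σ̂–2σ̂, A = 2σ̂–3σ̂, * = beyond 3σ̂; sign = side of CL): 1:-C, 2:-B, 3:+C, 4:+C, 5:-C, 6:-C, 7:+C, 8:+A, 9:+C, 10:+A, 11:-C, 12:-C, 13:+B, 14:+C, 15:-C, 16:-C
Rule 2 (two of three consecutive points beyond the same 2σ limit) is satisfied at point 10.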